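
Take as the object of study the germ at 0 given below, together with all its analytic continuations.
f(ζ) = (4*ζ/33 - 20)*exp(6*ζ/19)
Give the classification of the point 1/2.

The point is a regular point.

There is no denominator, hence no pole anywhere.
The factor exp(6*ζ/19) is entire.
So the germ continues analytically to 1/2.


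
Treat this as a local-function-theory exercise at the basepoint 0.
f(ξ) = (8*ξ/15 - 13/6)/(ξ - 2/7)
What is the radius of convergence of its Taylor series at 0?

The radius of convergence is 2/7.

Denominator factor (ξ - 2/7): pole of order 1 at 2/7, modulus 2/7.
The radius of convergence is the smallest modulus among the singular points: 2/7.


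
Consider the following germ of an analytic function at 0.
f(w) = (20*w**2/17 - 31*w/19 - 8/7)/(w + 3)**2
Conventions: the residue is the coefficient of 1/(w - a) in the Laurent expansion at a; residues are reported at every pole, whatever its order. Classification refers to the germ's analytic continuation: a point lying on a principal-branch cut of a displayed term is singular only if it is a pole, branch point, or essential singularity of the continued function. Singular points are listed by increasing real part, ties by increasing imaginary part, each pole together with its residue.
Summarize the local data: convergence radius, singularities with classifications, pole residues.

Radius of convergence at 0: 3.
At -3: a pole of order 2; residue -2807/323.

Denominator factor (w + 3)^2: pole of order 2 at -3, modulus 3.
The radius of convergence is the smallest modulus among the singular points: 3.
At the order-2 pole -3 set g(w) = (w - (-3))^2*f(w) = 20*w**2/17 - 31*w/19 - 8/7.
Order-2 pole: residue = g'(a); g'(-3) = -2807/323, so the residue is -2807/323.


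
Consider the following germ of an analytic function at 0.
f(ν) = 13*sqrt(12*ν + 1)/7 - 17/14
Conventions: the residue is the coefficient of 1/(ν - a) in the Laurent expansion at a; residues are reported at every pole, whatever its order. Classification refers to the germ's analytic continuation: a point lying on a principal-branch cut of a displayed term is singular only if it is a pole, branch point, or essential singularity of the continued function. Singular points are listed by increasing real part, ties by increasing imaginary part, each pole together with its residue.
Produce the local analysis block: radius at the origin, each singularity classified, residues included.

Branch term (13/7)*sqrt(1 - ν/(-1/12)): its argument vanishes at ν = -1/12, a square-root branch point, modulus 1/12.
The radius of convergence is the smallest modulus among the singular points: 1/12.

Radius of convergence at 0: 1/12.
At -1/12: an algebraic (square-root) branch point.


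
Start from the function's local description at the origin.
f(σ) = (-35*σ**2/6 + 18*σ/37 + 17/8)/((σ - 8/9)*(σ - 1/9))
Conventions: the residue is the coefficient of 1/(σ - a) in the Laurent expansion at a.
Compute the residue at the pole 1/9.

At the order-1 pole 1/9 set g(σ) = (σ - (1/9))*f(σ) = (-35*σ**2/6 + 18*σ/37 + 17/8)/(σ - 8/9).
Simple pole: residue = g(a) at a = 1/9, which is -151555/55944.

The residue is -151555/55944.


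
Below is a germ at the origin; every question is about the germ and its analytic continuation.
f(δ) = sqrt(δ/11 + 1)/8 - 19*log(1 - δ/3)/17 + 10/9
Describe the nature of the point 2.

The point is a regular point.

There is no denominator, hence no pole anywhere.
Branch term sqrt(1 - δ/(-11)): argument at 2 is 13/11, nonzero, so 2 is not its branch point (a point on a principal cut is still regular for the continued germ).
Branch term log(1 - δ/(3)): argument at 2 is 1/3, nonzero, so 2 is not its branch point (a point on a principal cut is still regular for the continued germ).
So the germ continues analytically to 2.


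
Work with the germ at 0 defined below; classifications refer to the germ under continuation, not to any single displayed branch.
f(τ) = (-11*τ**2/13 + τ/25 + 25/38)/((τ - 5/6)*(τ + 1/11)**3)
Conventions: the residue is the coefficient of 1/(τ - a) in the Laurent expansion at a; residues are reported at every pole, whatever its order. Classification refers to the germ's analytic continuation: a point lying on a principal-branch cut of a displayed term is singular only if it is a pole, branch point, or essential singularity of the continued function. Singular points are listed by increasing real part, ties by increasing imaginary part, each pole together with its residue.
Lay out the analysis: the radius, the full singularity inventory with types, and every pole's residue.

Denominator factor (τ - 5/6): pole of order 1 at 5/6, modulus 5/6.
Denominator factor (τ + 1/11)^3: pole of order 3 at -1/11, modulus 1/11.
The radius of convergence is the smallest modulus among the singular points: 1/11.
At the order-3 pole -1/11 set g(τ) = (τ - (-1/11))^3*f(τ) = (-11*τ**2/13 + τ/25 + 25/38)/(τ - 5/6).
Order-3 pole: residue = g''(a)/2; g''(-1/11) = -73583004/280321535, so the residue is -36791502/280321535.
At the order-1 pole 5/6 set g(τ) = (τ - (5/6))*f(τ) = (-11*τ**2/13 + τ/25 + 25/38)/(τ + 1/11)**3.
Simple pole: residue = g(a) at a = 5/6, which is 36791502/280321535.
List the singular points by increasing real part (a conjugate pair: the negative imaginary part first).

Radius of convergence at 0: 1/11.
At -1/11: a pole of order 3; residue -36791502/280321535.
At 5/6: a pole of order 1; residue 36791502/280321535.


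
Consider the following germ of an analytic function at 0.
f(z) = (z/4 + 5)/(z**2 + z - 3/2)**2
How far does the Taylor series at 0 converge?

Denominator factor (z**2 + z - 3/2)^2: discriminant 7, real irrational roots -1/2 + (1/2)*sqrt(7) and -1/2 - (1/2)*sqrt(7); poles of order 2, moduli -1/2 + (1/2)*sqrt(7) and 1/2 + (1/2)*sqrt(7).
The radius of convergence is the smallest modulus among the singular points: -1/2 + (1/2)*sqrt(7).

The radius of convergence is -1/2 + (1/2)*sqrt(7).


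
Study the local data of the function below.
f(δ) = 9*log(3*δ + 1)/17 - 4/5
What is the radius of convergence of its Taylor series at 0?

The radius of convergence is 1/3.

Branch term (9/17)*log(1 - δ/(-1/3)): its argument vanishes at δ = -1/3, a logarithmic branch point, modulus 1/3.
The radius of convergence is the smallest modulus among the singular points: 1/3.


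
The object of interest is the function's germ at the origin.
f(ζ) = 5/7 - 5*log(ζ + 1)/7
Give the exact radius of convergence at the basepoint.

The radius of convergence is 1.

Branch term (-5/7)*log(1 - ζ/(-1)): its argument vanishes at ζ = -1, a logarithmic branch point, modulus 1.
The radius of convergence is the smallest modulus among the singular points: 1.


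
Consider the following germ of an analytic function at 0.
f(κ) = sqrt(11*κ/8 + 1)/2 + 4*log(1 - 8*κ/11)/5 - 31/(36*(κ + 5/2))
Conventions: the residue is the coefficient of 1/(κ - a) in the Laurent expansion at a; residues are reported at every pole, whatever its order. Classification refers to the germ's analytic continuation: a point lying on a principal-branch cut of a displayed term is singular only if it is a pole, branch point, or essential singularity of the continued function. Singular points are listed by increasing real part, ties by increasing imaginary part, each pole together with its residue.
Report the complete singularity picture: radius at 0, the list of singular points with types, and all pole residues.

Radius of convergence at 0: 8/11.
At -5/2: a pole of order 1; residue -31/36.
At -8/11: an algebraic (square-root) branch point.
At 11/8: a logarithmic branch point.

Denominator factor (κ + 5/2): pole of order 1 at -5/2, modulus 5/2.
Branch term (4/5)*log(1 - κ/(11/8)): its argument vanishes at κ = 11/8, a logarithmic branch point, modulus 11/8.
Branch term (1/2)*sqrt(1 - κ/(-8/11)): its argument vanishes at κ = -8/11, a square-root branch point, modulus 8/11.
The radius of convergence is the smallest modulus among the singular points: 8/11.
The branch terms are analytic at -5/2 and contribute nothing to the residue; only the rational part matters.
At the order-1 pole -5/2 set g(κ) = (κ - (-5/2))*(rational part) = -31/36.
Simple pole: residue = g(a) at a = -5/2, which is -31/36.
List the singular points by increasing real part (a conjugate pair: the negative imaginary part first).


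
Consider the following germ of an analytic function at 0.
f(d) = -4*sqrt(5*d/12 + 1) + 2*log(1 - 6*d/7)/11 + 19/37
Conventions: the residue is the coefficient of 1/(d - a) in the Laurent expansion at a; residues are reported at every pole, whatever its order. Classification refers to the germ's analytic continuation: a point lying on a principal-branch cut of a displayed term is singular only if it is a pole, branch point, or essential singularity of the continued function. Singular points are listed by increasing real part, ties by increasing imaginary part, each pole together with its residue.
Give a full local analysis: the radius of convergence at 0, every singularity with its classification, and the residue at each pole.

Branch term (-4)*sqrt(1 - d/(-12/5)): its argument vanishes at d = -12/5, a square-root branch point, modulus 12/5.
Branch term (2/11)*log(1 - d/(7/6)): its argument vanishes at d = 7/6, a logarithmic branch point, modulus 7/6.
The radius of convergence is the smallest modulus among the singular points: 7/6.
List the singular points by increasing real part (a conjugate pair: the negative imaginary part first).

Radius of convergence at 0: 7/6.
At -12/5: an algebraic (square-root) branch point.
At 7/6: a logarithmic branch point.


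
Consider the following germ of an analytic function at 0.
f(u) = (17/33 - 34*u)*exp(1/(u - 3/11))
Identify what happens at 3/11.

The exponent 1/(u - (3/11)) has a pole at 3/11, so exp(1/(u - (3/11))) takes every nonzero value near it: an essential singularity (not a pole of any order).

The point is an essential singularity.


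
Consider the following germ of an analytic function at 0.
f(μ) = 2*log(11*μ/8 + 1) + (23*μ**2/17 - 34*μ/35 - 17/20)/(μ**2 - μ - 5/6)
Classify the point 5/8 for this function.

The point is a regular point.

Denominator factors: μ**2 - μ - 5/6 = -205/192 at μ = 5/8 — none vanishes.
Branch term log(1 - μ/(-8/11)): argument at 5/8 is 119/64, nonzero, so 5/8 is not its branch point (a point on a principal cut is still regular for the continued germ).
So the germ continues analytically to 5/8.


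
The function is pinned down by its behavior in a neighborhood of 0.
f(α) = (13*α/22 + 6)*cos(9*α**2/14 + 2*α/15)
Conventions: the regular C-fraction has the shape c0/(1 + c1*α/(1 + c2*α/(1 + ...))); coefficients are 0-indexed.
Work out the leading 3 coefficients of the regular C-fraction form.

Taylor coefficients (expand at 0): a_0 = 6, a_1 = 13/22, a_2 = -4/75.
c0 = a_0 = 6. Peel one level at a time: if S = 1 + c*α/S' with S'(0) = 1, then c is the α-coefficient of S and S' = c*α/(S - 1).
S_1 = c0/f = 1 + (-13/132)*α + (2699/145200)*α^2 + ...; c1 = -13/132.
S_2 = c1*α/(S_1 - 1) = 1 + (2699/14300)*α + ...; c2 = 2699/14300.

The regular C-fraction coefficients are [6, -13/132, 2699/14300].


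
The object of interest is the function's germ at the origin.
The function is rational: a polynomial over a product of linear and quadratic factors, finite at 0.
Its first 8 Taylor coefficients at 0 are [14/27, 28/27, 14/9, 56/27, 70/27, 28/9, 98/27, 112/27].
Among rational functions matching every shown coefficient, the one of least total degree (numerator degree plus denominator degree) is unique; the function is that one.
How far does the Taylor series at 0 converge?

No rational of total degree below 2 reproduces all 8 coefficients; solving the [0/2] Pade equations on them gives f(x) = 14/(27*(x - 1)**2), whose expansion matches every shown term.
Denominator factor (x - 1)^2: pole of order 2 at 1, modulus 1.
The radius of convergence is the smallest modulus among the singular points: 1.

The radius of convergence is 1.


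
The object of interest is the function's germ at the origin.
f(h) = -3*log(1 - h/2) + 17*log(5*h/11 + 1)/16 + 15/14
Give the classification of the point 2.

The term (-3)*log(1 - h/(2)) has argument 1 - 2/(2) = 0 at 2: a logarithmic (infinitely-sheeted) branch point; the remaining terms are analytic or single-valued there.

The point is a logarithmic branch point.


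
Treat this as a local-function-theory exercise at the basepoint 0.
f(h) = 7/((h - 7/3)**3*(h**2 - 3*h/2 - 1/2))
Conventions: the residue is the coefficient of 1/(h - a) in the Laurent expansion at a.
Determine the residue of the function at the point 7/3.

The residue is 175203/8788.

At the order-3 pole 7/3 set g(h) = (h - (7/3))^3*f(h) = 7/(h**2 - 3*h/2 - 1/2).
Order-3 pole: residue = g''(a)/2; g''(7/3) = 175203/4394, so the residue is 175203/8788.


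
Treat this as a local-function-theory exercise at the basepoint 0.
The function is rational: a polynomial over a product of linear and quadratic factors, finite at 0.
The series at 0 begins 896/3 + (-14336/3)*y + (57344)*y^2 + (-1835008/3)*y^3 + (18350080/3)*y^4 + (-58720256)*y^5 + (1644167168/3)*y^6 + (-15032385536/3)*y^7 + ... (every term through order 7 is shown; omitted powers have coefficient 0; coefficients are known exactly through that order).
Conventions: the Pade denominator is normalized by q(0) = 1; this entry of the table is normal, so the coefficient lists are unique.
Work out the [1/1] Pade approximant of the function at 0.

The Pade approximant has numerator coefficients [896/3, -3584/3]; denominator coefficients [1, 12].

Taylor coefficients needed (read off): a_0 = 896/3, a_1 = -14336/3, a_2 = 57344.
Write the denominator as Q(y) = 1 + q1*y. Requiring Q*f - P = O(y^3) with deg P <= 1 kills the coefficients of y^2..y^2 in Q*f:
  y^2: a_2 + q1*a_1 = 0, i.e. 57344 + (-14336/3)*q1 = 0.
Solving this linear system: q1 = 12.
The numerator is Q*f truncated at degree 1: P0 = a_0 = 896/3; P1 = a_1 + q1*a_0 = -3584/3.


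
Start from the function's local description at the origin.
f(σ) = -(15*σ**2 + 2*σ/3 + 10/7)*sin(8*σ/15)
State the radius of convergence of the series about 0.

The radius of convergence is infinite.

The factor -sin(8*σ/15) is entire and contributes no finite singular point.
The polynomial part has no poles.
No finite singular points: the Taylor series at 0 converges everywhere.


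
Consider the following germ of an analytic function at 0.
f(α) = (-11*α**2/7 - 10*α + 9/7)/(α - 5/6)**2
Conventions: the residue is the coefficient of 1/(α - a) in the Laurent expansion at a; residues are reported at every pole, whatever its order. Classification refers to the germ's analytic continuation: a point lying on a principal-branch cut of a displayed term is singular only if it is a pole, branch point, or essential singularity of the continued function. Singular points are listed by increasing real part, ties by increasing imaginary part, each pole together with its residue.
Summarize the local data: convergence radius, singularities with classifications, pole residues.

Denominator factor (α - 5/6)^2: pole of order 2 at 5/6, modulus 5/6.
The radius of convergence is the smallest modulus among the singular points: 5/6.
At the order-2 pole 5/6 set g(α) = (α - (5/6))^2*f(α) = -11*α**2/7 - 10*α + 9/7.
Order-2 pole: residue = g'(a); g'(5/6) = -265/21, so the residue is -265/21.

Radius of convergence at 0: 5/6.
At 5/6: a pole of order 2; residue -265/21.


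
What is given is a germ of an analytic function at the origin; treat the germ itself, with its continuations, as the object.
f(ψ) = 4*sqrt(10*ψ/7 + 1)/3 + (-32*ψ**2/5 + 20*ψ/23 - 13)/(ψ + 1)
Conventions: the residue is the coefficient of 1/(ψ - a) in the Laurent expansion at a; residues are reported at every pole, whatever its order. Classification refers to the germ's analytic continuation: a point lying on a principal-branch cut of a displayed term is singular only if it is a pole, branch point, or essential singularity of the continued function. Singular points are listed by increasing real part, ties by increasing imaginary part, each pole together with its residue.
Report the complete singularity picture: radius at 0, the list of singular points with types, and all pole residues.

Radius of convergence at 0: 7/10.
At -1: a pole of order 1; residue -2331/115.
At -7/10: an algebraic (square-root) branch point.

Denominator factor (ψ + 1): pole of order 1 at -1, modulus 1.
Branch term (4/3)*sqrt(1 - ψ/(-7/10)): its argument vanishes at ψ = -7/10, a square-root branch point, modulus 7/10.
The radius of convergence is the smallest modulus among the singular points: 7/10.
The branch term is analytic at -1 and contributes nothing to the residue; only the rational part matters.
At the order-1 pole -1 set g(ψ) = (ψ - (-1))*(rational part) = -32*ψ**2/5 + 20*ψ/23 - 13.
Simple pole: residue = g(a) at a = -1, which is -2331/115.
List the singular points by increasing real part (a conjugate pair: the negative imaginary part first).


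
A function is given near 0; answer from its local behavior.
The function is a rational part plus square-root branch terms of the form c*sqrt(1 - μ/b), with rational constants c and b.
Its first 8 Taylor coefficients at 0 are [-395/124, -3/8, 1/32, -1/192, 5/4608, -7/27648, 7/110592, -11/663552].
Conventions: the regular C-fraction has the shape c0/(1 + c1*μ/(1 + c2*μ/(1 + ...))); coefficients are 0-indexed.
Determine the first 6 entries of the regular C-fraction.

The regular C-fraction coefficients are [-395/124, -93/790, 953/4740, 395/11436, 1511/11436, 953/18132].

Taylor coefficients (read off): a_0 = -395/124, a_1 = -3/8, a_2 = 1/32, a_3 = -1/192, a_4 = 5/4608, a_5 = -7/27648.
c0 = a_0 = -395/124. Peel one level at a time: if S = 1 + c*μ/S' with S'(0) = 1, then c is the μ-coefficient of S and S' = c*μ/(S - 1).
S_1 = c0/f = 1 + (-93/790)*μ + (29543/1248200)*μ^2 + ...; c1 = -93/790.
S_2 = c1*μ/(S_1 - 1) = 1 + (953/4740)*μ + (-1/144)*μ^2 + ...; c2 = 953/4740.
S_3 = c2*μ/(S_2 - 1) = 1 + (395/11436)*μ + (-596845/130782096)*μ^2 + ...; c3 = 395/11436.
S_4 = c3*μ/(S_3 - 1) = 1 + (1511/11436)*μ + (-1/144)*μ^2 + ...; c4 = 1511/11436.
S_5 = c4*μ/(S_4 - 1) = 1 + (953/18132)*μ + ...; c5 = 953/18132.


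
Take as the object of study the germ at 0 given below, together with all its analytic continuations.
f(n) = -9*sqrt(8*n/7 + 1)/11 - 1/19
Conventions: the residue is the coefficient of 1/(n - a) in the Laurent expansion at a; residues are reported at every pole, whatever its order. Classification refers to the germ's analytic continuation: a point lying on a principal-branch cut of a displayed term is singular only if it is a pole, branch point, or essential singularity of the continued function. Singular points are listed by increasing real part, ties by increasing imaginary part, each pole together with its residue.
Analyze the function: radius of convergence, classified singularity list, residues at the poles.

Branch term (-9/11)*sqrt(1 - n/(-7/8)): its argument vanishes at n = -7/8, a square-root branch point, modulus 7/8.
The radius of convergence is the smallest modulus among the singular points: 7/8.

Radius of convergence at 0: 7/8.
At -7/8: an algebraic (square-root) branch point.


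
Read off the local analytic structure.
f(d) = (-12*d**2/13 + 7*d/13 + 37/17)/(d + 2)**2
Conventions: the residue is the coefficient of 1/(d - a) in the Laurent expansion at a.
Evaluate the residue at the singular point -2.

At the order-2 pole -2 set g(d) = (d - (-2))^2*f(d) = -12*d**2/13 + 7*d/13 + 37/17.
Order-2 pole: residue = g'(a); g'(-2) = 55/13, so the residue is 55/13.

The residue is 55/13.


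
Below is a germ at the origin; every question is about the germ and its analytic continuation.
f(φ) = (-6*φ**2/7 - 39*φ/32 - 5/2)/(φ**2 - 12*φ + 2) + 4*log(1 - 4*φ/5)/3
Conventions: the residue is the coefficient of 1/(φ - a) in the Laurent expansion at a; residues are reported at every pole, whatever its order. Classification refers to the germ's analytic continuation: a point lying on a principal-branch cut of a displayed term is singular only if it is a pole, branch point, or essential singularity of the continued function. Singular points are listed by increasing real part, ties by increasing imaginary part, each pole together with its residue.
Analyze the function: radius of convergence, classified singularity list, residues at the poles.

Denominator factor (φ**2 - 12*φ + 2): discriminant 136, real irrational roots 6 + sqrt(34) and 6 - sqrt(34); poles of order 1, moduli 6 + sqrt(34) and 6 - sqrt(34).
Branch term (4/3)*log(1 - φ/(5/4)): its argument vanishes at φ = 5/4, a logarithmic branch point, modulus 5/4.
The radius of convergence is the smallest modulus among the singular points: 6 - sqrt(34).
The branch term is analytic at 6 - sqrt(34) and contributes nothing to the residue; only the rational part matters.
The factor φ**2 - 12*φ + 2 splits as (φ - a)(φ - a') with a = 6 - sqrt(34), a' = 6 + sqrt(34). At the order-1 pole a set g(φ) = (φ - a)*(rational part) = [-6*φ**2/7 - 39*φ/32 - 5/2] / (φ - a').
Simple pole: residue = g(a) at a = 6 - sqrt(34), which is -2577/448 + (1117/1088)*sqrt(34).
The branch term is analytic at 6 + sqrt(34) and contributes nothing to the residue; only the rational part matters.
The factor φ**2 - 12*φ + 2 splits as (φ - a)(φ - a') with a = 6 + sqrt(34), a' = 6 - sqrt(34). At the order-1 pole a set g(φ) = (φ - a)*(rational part) = [-6*φ**2/7 - 39*φ/32 - 5/2] / (φ - a').
Simple pole: residue = g(a) at a = 6 + sqrt(34), which is -2577/448 - (1117/1088)*sqrt(34).
List the singular points by increasing real part (a conjugate pair: the negative imaginary part first).

Radius of convergence at 0: 6 - sqrt(34).
At 6 - sqrt(34): a pole of order 1; residue -2577/448 + (1117/1088)*sqrt(34).
At 5/4: a logarithmic branch point.
At 6 + sqrt(34): a pole of order 1; residue -2577/448 - (1117/1088)*sqrt(34).


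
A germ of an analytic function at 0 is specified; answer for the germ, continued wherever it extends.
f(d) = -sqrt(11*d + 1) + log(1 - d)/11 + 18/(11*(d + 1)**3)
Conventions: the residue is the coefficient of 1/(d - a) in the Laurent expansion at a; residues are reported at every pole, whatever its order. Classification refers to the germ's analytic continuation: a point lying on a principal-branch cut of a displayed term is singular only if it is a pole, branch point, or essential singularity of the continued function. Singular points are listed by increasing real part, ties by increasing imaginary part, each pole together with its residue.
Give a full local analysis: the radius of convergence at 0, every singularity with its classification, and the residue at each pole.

Radius of convergence at 0: 1/11.
At -1: a pole of order 3; residue 0.
At -1/11: an algebraic (square-root) branch point.
At 1: a logarithmic branch point.

Denominator factor (d + 1)^3: pole of order 3 at -1, modulus 1.
Branch term (-1)*sqrt(1 - d/(-1/11)): its argument vanishes at d = -1/11, a square-root branch point, modulus 1/11.
Branch term (1/11)*log(1 - d/(1)): its argument vanishes at d = 1, a logarithmic branch point, modulus 1.
The radius of convergence is the smallest modulus among the singular points: 1/11.
The branch terms are analytic at -1 and contribute nothing to the residue; only the rational part matters.
At the order-3 pole -1 set g(d) = (d - (-1))^3*(rational part) = 18/11.
Order-3 pole: residue = g''(a)/2; g''(-1) = 0, so the residue is 0.
List the singular points by increasing real part (a conjugate pair: the negative imaginary part first).


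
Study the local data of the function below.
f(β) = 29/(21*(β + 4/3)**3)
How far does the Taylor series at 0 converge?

Denominator factor (β + 4/3)^3: pole of order 3 at -4/3, modulus 4/3.
The radius of convergence is the smallest modulus among the singular points: 4/3.

The radius of convergence is 4/3.


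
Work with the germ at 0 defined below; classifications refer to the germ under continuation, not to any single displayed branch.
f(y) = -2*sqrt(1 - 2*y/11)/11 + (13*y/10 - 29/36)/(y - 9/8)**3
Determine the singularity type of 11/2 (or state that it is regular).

The point is an algebraic (square-root) branch point.

The term (-2/11)*sqrt(1 - y/(11/2)) has argument 1 - 11/2/(11/2) = 0 at 11/2: a square-root (algebraic, two-sheeted) branch point; the remaining terms are analytic or single-valued there.


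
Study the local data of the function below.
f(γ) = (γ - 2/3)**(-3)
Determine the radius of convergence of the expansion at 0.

The radius of convergence is 2/3.

Denominator factor (γ - 2/3)^3: pole of order 3 at 2/3, modulus 2/3.
The radius of convergence is the smallest modulus among the singular points: 2/3.


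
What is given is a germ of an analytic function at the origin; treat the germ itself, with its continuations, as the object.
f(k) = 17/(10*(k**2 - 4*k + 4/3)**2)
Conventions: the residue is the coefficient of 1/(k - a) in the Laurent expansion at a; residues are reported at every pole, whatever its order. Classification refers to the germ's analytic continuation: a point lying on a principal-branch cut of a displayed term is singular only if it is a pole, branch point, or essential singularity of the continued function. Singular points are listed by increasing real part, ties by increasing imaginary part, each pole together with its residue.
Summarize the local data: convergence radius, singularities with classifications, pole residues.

Radius of convergence at 0: 2 - (2/3)*sqrt(6).
At 2 - (2/3)*sqrt(6): a pole of order 2; residue (51/1280)*sqrt(6).
At 2 + (2/3)*sqrt(6): a pole of order 2; residue -(51/1280)*sqrt(6).

Denominator factor (k**2 - 4*k + 4/3)^2: discriminant 32/3, real irrational roots 2 + (2/3)*sqrt(6) and 2 - (2/3)*sqrt(6); poles of order 2, moduli 2 + (2/3)*sqrt(6) and 2 - (2/3)*sqrt(6).
The radius of convergence is the smallest modulus among the singular points: 2 - (2/3)*sqrt(6).
The factor k**2 - 4*k + 4/3 splits as (k - a)(k - a') with a = 2 - (2/3)*sqrt(6), a' = 2 + (2/3)*sqrt(6). At the order-2 pole a set g(k) = (k - a)^2*f(k) = [17/10] / (k - a')^2.
Order-2 pole: residue = g'(a); g'(2 - (2/3)*sqrt(6)) = (51/1280)*sqrt(6), so the residue is (51/1280)*sqrt(6).
The factor k**2 - 4*k + 4/3 splits as (k - a)(k - a') with a = 2 + (2/3)*sqrt(6), a' = 2 - (2/3)*sqrt(6). At the order-2 pole a set g(k) = (k - a)^2*f(k) = [17/10] / (k - a')^2.
Order-2 pole: residue = g'(a); g'(2 + (2/3)*sqrt(6)) = -(51/1280)*sqrt(6), so the residue is -(51/1280)*sqrt(6).
List the singular points by increasing real part (a conjugate pair: the negative imaginary part first).


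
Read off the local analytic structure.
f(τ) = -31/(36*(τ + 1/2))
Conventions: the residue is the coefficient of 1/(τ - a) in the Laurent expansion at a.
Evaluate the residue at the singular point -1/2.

The residue is -31/36.

At the order-1 pole -1/2 set g(τ) = (τ - (-1/2))*f(τ) = -31/36.
Simple pole: residue = g(a) at a = -1/2, which is -31/36.


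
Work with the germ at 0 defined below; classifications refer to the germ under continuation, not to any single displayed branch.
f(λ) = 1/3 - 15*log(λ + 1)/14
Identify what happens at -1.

The term (-15/14)*log(1 - λ/(-1)) has argument 1 - -1/(-1) = 0 at -1: a logarithmic (infinitely-sheeted) branch point; the remaining terms are analytic or single-valued there.

The point is a logarithmic branch point.


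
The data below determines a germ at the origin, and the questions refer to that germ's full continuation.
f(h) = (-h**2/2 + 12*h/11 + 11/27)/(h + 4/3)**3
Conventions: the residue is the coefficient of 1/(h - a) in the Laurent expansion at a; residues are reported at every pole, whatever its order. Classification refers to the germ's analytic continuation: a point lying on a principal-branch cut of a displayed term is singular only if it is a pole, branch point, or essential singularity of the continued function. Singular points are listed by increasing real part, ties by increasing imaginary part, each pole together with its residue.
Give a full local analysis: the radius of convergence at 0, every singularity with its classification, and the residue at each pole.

Denominator factor (h + 4/3)^3: pole of order 3 at -4/3, modulus 4/3.
The radius of convergence is the smallest modulus among the singular points: 4/3.
At the order-3 pole -4/3 set g(h) = (h - (-4/3))^3*f(h) = -h**2/2 + 12*h/11 + 11/27.
Order-3 pole: residue = g''(a)/2; g''(-4/3) = -1, so the residue is -1/2.

Radius of convergence at 0: 4/3.
At -4/3: a pole of order 3; residue -1/2.


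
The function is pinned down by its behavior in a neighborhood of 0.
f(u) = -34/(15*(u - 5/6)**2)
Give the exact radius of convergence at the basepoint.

The radius of convergence is 5/6.

Denominator factor (u - 5/6)^2: pole of order 2 at 5/6, modulus 5/6.
The radius of convergence is the smallest modulus among the singular points: 5/6.


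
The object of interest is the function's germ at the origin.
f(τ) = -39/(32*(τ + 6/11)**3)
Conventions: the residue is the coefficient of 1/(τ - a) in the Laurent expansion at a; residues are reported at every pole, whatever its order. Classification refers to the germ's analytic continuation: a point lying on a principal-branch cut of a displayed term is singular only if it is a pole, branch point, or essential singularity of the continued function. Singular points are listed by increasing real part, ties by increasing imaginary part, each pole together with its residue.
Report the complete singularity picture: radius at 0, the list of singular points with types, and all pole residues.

Radius of convergence at 0: 6/11.
At -6/11: a pole of order 3; residue 0.

Denominator factor (τ + 6/11)^3: pole of order 3 at -6/11, modulus 6/11.
The radius of convergence is the smallest modulus among the singular points: 6/11.
At the order-3 pole -6/11 set g(τ) = (τ - (-6/11))^3*f(τ) = -39/32.
Order-3 pole: residue = g''(a)/2; g''(-6/11) = 0, so the residue is 0.


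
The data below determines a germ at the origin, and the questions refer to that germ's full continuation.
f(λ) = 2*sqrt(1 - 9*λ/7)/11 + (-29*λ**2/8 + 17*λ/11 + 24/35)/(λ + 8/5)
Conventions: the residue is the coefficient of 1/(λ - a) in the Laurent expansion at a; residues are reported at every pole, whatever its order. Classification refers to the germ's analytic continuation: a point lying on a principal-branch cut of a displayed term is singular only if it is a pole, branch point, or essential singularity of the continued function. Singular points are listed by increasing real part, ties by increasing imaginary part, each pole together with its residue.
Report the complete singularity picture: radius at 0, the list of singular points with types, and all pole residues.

Radius of convergence at 0: 7/9.
At -8/5: a pole of order 1; residue -21304/1925.
At 7/9: an algebraic (square-root) branch point.

Denominator factor (λ + 8/5): pole of order 1 at -8/5, modulus 8/5.
Branch term (2/11)*sqrt(1 - λ/(7/9)): its argument vanishes at λ = 7/9, a square-root branch point, modulus 7/9.
The radius of convergence is the smallest modulus among the singular points: 7/9.
The branch term is analytic at -8/5 and contributes nothing to the residue; only the rational part matters.
At the order-1 pole -8/5 set g(λ) = (λ - (-8/5))*(rational part) = -29*λ**2/8 + 17*λ/11 + 24/35.
Simple pole: residue = g(a) at a = -8/5, which is -21304/1925.
List the singular points by increasing real part (a conjugate pair: the negative imaginary part first).


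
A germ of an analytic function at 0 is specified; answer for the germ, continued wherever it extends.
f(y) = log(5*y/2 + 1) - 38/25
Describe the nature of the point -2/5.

The term (1)*log(1 - y/(-2/5)) has argument 1 - -2/5/(-2/5) = 0 at -2/5: a logarithmic (infinitely-sheeted) branch point; the remaining terms are analytic or single-valued there.

The point is a logarithmic branch point.


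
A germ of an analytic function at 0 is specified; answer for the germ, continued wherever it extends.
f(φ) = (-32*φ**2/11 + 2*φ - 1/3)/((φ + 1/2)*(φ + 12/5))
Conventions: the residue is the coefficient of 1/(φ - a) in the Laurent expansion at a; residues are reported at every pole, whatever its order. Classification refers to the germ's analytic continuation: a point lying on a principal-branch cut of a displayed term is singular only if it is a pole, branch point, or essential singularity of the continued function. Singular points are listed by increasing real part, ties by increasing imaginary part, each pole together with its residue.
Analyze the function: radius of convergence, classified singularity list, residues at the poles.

Radius of convergence at 0: 1/2.
At -12/5: a pole of order 1; residue 36118/3135.
At -1/2: a pole of order 1; residue -680/627.

Denominator factor (φ + 1/2): pole of order 1 at -1/2, modulus 1/2.
Denominator factor (φ + 12/5): pole of order 1 at -12/5, modulus 12/5.
The radius of convergence is the smallest modulus among the singular points: 1/2.
At the order-1 pole -12/5 set g(φ) = (φ - (-12/5))*f(φ) = (-32*φ**2/11 + 2*φ - 1/3)/(φ + 1/2).
Simple pole: residue = g(a) at a = -12/5, which is 36118/3135.
At the order-1 pole -1/2 set g(φ) = (φ - (-1/2))*f(φ) = (-32*φ**2/11 + 2*φ - 1/3)/(φ + 12/5).
Simple pole: residue = g(a) at a = -1/2, which is -680/627.
List the singular points by increasing real part (a conjugate pair: the negative imaginary part first).


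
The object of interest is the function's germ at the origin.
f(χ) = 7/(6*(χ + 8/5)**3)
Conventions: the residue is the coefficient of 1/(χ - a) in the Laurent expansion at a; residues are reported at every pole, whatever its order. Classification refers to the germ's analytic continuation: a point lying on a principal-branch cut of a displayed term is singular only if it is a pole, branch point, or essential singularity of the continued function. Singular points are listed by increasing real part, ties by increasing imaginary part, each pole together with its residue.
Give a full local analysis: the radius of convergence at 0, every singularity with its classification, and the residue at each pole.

Radius of convergence at 0: 8/5.
At -8/5: a pole of order 3; residue 0.

Denominator factor (χ + 8/5)^3: pole of order 3 at -8/5, modulus 8/5.
The radius of convergence is the smallest modulus among the singular points: 8/5.
At the order-3 pole -8/5 set g(χ) = (χ - (-8/5))^3*f(χ) = 7/6.
Order-3 pole: residue = g''(a)/2; g''(-8/5) = 0, so the residue is 0.


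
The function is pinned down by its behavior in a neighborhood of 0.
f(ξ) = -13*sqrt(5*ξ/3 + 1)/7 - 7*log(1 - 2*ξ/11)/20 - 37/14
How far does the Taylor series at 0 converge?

The radius of convergence is 3/5.

Branch term (-7/20)*log(1 - ξ/(11/2)): its argument vanishes at ξ = 11/2, a logarithmic branch point, modulus 11/2.
Branch term (-13/7)*sqrt(1 - ξ/(-3/5)): its argument vanishes at ξ = -3/5, a square-root branch point, modulus 3/5.
The radius of convergence is the smallest modulus among the singular points: 3/5.


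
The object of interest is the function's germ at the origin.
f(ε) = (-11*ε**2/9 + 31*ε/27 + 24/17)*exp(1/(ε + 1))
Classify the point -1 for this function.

The exponent 1/(ε - (-1)) has a pole at -1, so exp(1/(ε - (-1))) takes every nonzero value near it: an essential singularity (not a pole of any order).

The point is an essential singularity.


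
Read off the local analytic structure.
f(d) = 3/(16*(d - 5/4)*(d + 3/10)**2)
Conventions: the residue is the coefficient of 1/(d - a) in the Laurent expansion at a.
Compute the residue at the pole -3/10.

The residue is -75/961.

At the order-2 pole -3/10 set g(d) = (d - (-3/10))^2*f(d) = 3/(16*(d - 5/4)).
Order-2 pole: residue = g'(a); g'(-3/10) = -75/961, so the residue is -75/961.


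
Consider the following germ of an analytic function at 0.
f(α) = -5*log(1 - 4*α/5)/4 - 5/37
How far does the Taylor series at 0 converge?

The radius of convergence is 5/4.

Branch term (-5/4)*log(1 - α/(5/4)): its argument vanishes at α = 5/4, a logarithmic branch point, modulus 5/4.
The radius of convergence is the smallest modulus among the singular points: 5/4.


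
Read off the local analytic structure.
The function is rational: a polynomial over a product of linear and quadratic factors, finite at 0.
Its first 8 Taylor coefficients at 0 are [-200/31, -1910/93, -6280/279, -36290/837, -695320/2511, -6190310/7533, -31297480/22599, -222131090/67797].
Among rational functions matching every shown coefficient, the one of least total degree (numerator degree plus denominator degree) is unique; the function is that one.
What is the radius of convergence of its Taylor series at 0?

The radius of convergence is 3/8.

No rational of total degree below 4 reproduces all 8 coefficients; solving the [1/3] Pade equations on them gives f(ψ) = (ψ/4 + 15/31)/((ψ - 3/8)*(ψ**2 + 1/5)), whose expansion matches every shown term.
Denominator factor (ψ - 3/8): pole of order 1 at 3/8, modulus 3/8.
Denominator factor (ψ**2 + 1/5): discriminant -4/5, complex-conjugate roots ((1/5)*sqrt(5))*i and -((1/5)*sqrt(5))*i; poles of order 1, moduli (1/5)*sqrt(5) and (1/5)*sqrt(5).
The radius of convergence is the smallest modulus among the singular points: 3/8.


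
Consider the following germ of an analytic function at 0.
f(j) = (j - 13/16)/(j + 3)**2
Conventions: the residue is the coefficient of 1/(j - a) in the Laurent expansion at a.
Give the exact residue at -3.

At the order-2 pole -3 set g(j) = (j - (-3))^2*f(j) = j - 13/16.
Order-2 pole: residue = g'(a); g'(-3) = 1, so the residue is 1.

The residue is 1.


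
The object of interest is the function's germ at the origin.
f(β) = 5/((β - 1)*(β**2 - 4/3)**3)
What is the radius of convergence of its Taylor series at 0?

The radius of convergence is 1.

Denominator factor (β - 1): pole of order 1 at 1, modulus 1.
Denominator factor (β**2 - 4/3)^3: discriminant 16/3, real irrational roots (2/3)*sqrt(3) and -(2/3)*sqrt(3); poles of order 3, moduli (2/3)*sqrt(3) and (2/3)*sqrt(3).
The radius of convergence is the smallest modulus among the singular points: 1.


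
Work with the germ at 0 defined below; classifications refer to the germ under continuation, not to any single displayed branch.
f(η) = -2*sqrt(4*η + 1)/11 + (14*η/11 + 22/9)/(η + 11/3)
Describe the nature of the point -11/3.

The point is a pole of order 1.

The denominator factor η + 11/3 vanishes at -11/3 and appears to the power 1; the numerator there equals -20/9, nonzero, and no other factor vanishes.
The branch terms are analytic at this point.
Hence a pole whose order is the multiplicity, 1.


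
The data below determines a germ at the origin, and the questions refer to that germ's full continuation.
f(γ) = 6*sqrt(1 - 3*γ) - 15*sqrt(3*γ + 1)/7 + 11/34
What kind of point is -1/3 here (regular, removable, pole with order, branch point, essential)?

The term (-15/7)*sqrt(1 - γ/(-1/3)) has argument 1 - -1/3/(-1/3) = 0 at -1/3: a square-root (algebraic, two-sheeted) branch point; the remaining terms are analytic or single-valued there.

The point is an algebraic (square-root) branch point.


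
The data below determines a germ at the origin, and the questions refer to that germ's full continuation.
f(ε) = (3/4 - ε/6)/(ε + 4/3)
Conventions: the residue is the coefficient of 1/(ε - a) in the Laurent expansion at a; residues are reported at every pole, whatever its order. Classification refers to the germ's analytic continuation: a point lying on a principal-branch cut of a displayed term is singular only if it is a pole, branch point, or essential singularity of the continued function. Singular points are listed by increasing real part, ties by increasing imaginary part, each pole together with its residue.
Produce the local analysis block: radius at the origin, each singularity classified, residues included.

Denominator factor (ε + 4/3): pole of order 1 at -4/3, modulus 4/3.
The radius of convergence is the smallest modulus among the singular points: 4/3.
At the order-1 pole -4/3 set g(ε) = (ε - (-4/3))*f(ε) = 3/4 - ε/6.
Simple pole: residue = g(a) at a = -4/3, which is 35/36.

Radius of convergence at 0: 4/3.
At -4/3: a pole of order 1; residue 35/36.
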